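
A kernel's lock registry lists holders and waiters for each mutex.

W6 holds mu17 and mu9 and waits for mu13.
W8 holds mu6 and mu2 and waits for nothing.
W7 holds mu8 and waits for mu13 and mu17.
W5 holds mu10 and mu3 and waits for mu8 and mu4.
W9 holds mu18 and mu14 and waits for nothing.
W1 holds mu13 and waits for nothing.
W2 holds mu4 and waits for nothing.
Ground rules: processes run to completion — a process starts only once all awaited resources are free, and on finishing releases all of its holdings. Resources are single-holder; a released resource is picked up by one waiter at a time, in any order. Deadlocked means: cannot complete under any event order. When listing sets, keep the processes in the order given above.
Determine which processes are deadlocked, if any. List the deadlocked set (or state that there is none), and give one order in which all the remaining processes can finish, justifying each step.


The deadlocked set is empty.
Key observation: although several processes wait, no cycle exists — each chain bottoms out at a free runner.
One completion order for the rest: W1, W6, W8, W2, W7, W5, W9.
Verifying each step:
  run W1 (it waits on nothing); releases mu13
  W6 waits on mu13 — all released -> runs and releases mu17 and mu9
  run W8 (it waits on nothing); releases mu6 and mu2
  run W2 (it waits on nothing); releases mu4
  W7 waits on mu13 and mu17 — all released -> runs and releases mu8
  W5 waits on mu8 and mu4 — all released -> runs and releases mu10 and mu3
  run W9 (it waits on nothing); releases mu18 and mu14


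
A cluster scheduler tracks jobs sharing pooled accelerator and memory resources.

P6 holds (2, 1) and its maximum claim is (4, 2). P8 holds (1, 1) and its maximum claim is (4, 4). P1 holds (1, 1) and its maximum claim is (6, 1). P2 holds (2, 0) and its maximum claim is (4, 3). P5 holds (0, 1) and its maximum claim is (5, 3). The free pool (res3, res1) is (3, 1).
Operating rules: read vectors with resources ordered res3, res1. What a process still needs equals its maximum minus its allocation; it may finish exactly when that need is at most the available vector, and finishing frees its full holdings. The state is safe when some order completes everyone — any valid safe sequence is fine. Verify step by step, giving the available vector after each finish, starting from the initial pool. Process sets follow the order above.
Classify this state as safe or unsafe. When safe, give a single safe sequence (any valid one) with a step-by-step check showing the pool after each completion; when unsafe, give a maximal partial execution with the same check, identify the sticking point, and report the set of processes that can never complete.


SAFE. One safe sequence: P6, P5, P2, P8, P1.
Key observation: at P6 the run first touches a limit — (2, 1) against (3, 1), exact on a resource it actually requests.
Step-by-step check:
  pool = (3, 1)
  P6: need (2, 1) fits (3, 1); releases (2, 1), pool now (5, 2)
  P5: need (5, 2) fits (5, 2); releases (0, 1), pool now (5, 3)
  P2: need (2, 3) fits (5, 3); releases (2, 0), pool now (7, 3)
  P8: need (3, 3) fits (7, 3); releases (1, 1), pool now (8, 4)
  P1: need (5, 0) fits (8, 4); releases (1, 1), pool now (9, 5)


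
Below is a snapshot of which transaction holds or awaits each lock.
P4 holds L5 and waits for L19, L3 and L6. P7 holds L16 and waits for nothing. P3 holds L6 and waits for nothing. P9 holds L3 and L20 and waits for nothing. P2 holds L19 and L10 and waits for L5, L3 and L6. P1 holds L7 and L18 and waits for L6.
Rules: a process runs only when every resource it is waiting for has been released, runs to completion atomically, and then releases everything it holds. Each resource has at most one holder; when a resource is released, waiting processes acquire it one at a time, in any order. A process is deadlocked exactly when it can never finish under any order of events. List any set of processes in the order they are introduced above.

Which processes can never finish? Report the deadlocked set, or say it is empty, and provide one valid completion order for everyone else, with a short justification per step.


The deadlocked set is P4 and P2.
Key observation: the loop P4 -> P2 -> P4 blocks itself forever; no other process is dragged down with it.
A valid finishing order for the others: P3, P9, P1, P7.
Step-by-step check:
  P3 waits on nothing -> runs at once and releases L6
  P9 waits on nothing -> runs at once and releases L3 and L20
  P1: everything it awaited (L6) is free; runs, freeing L7 and L18
  P7 waits on nothing -> runs at once and releases L16


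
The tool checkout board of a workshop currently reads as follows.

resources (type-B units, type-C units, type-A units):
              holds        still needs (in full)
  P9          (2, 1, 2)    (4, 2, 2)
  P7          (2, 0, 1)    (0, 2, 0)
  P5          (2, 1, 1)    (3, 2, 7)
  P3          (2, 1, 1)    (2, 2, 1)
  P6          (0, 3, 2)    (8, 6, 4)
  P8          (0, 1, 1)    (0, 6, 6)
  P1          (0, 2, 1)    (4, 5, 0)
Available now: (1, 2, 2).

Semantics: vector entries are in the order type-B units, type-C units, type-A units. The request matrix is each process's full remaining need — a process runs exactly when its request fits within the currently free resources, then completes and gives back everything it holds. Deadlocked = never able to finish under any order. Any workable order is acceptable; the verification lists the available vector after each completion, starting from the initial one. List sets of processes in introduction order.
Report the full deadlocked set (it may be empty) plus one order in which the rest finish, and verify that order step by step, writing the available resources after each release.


The deadlocked set is P5, P6, P8 and P1.
Key observation: after P7, P3, P9 the pool peaks at (7, 4, 6), and each blocked process is short somewhere: P5 on type-A units; P6 on type-B units, type-C units; P8 on type-C units; P1 on type-C units.
One completion order for the rest: P7, P3, P9. Verifying each step:
  pool = (1, 2, 2)
  run P7 (needs (0, 2, 0), free (1, 2, 2)); after release of (2, 0, 1) the pool is (3, 2, 3)
  run P3 (needs (2, 2, 1), free (3, 2, 3)); after release of (2, 1, 1) the pool is (5, 3, 4)
  run P9 (needs (4, 2, 2), free (5, 3, 4)); after release of (2, 1, 2) the pool is (7, 4, 6)
The stuck group stays short no matter what:
  P5 cannot run: need (3, 2, 7) vs free (7, 4, 6) (insufficient type-A units)
  P6 cannot run: need (8, 6, 4) vs free (7, 4, 6) (insufficient type-B units and type-C units)
  P8 cannot run: need (0, 6, 6) vs free (7, 4, 6) (insufficient type-C units)
  P1 cannot run: need (4, 5, 0) vs free (7, 4, 6) (insufficient type-C units)


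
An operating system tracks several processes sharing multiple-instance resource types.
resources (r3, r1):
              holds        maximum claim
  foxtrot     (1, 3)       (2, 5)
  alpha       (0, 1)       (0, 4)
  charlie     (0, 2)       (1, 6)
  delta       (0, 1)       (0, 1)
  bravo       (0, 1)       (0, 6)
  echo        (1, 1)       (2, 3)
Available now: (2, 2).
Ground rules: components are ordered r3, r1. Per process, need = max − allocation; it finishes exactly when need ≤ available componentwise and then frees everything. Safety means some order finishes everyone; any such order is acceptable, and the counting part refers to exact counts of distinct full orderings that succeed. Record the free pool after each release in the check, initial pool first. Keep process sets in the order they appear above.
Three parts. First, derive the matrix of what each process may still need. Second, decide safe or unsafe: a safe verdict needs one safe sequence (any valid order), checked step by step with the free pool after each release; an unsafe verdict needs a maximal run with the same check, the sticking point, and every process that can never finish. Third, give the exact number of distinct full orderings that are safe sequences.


(1) Outstanding need per process (order r3, r1):
  foxtrot: (1, 2)
  alpha: (0, 3)
  charlie: (1, 4)
  delta: (0, 0)
  bravo: (0, 5)
  echo: (1, 2)
(2) SAFE, for example via the order echo, foxtrot, bravo, charlie, delta, alpha.
Key observation: echo marks the first exact bind of the order: its need (1, 2) fits the free (2, 2) with zero slack on a requested resource.
Walking it through:
  pool = (2, 2)
  run echo (needs (1, 2), free (2, 2)); after release of (1, 1) the pool is (3, 3)
  run foxtrot (needs (1, 2), free (3, 3)); after release of (1, 3) the pool is (4, 6)
  run bravo (needs (0, 5), free (4, 6)); after release of (0, 1) the pool is (4, 7)
  run charlie (needs (1, 4), free (4, 7)); after release of (0, 2) the pool is (4, 9)
  run delta (needs (0, 0), free (4, 9)); after release of (0, 1) the pool is (4, 10)
  run alpha (needs (0, 3), free (4, 10)); after release of (0, 1) the pool is (4, 11)
(3) Precisely 240 of the possible complete orderings are safe sequences.


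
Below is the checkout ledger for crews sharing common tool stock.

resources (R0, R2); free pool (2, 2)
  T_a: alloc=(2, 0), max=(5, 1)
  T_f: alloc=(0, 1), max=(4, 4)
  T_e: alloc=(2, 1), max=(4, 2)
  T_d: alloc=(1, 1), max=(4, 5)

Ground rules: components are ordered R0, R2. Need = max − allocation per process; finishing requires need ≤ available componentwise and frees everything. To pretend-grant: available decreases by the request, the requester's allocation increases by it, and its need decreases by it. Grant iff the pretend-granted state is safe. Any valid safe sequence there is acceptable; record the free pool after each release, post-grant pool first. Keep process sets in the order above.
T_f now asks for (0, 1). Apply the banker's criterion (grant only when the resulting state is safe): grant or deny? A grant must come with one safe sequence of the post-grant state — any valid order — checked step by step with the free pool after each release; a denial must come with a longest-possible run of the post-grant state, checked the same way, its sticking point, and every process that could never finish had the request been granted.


GRANT. The post-grant state is safe; one safe sequence: T_e, T_f, T_d, T_a.
Key observation: after the grant the pool drops to (2, 1), which still lets T_e finish first and unwind the rest.
Step-by-step check of the post-grant state:
  pool = (2, 1)
  T_e: need (2, 1) fits (2, 1); releases (2, 1), pool now (4, 2)
  T_f: need (4, 2) fits (4, 2); releases (0, 2), pool now (4, 4)
  T_d: need (3, 4) fits (4, 4); releases (1, 1), pool now (5, 5)
  T_a: need (3, 1) fits (5, 5); releases (2, 0), pool now (7, 5)


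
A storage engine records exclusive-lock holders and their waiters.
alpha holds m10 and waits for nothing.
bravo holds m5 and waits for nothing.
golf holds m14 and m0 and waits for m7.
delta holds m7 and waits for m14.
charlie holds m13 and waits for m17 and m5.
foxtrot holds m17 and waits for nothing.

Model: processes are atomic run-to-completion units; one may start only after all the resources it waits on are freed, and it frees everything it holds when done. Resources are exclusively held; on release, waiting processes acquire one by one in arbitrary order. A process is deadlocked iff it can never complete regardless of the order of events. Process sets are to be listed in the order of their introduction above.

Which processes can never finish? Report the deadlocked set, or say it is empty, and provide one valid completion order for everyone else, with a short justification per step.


The deadlocked set is golf and delta.
Key observation: nobody on the ring golf -> delta -> golf can start until another member finishes, which never happens; no other process is dragged down with it.
The rest can finish in the order alpha, foxtrot, bravo, charlie.
Walking it through:
  run alpha (it waits on nothing); releases m10
  run foxtrot (it waits on nothing); releases m17
  run bravo (it waits on nothing); releases m5
  charlie: everything it awaited (m17 and m5) is free; runs, freeing m13


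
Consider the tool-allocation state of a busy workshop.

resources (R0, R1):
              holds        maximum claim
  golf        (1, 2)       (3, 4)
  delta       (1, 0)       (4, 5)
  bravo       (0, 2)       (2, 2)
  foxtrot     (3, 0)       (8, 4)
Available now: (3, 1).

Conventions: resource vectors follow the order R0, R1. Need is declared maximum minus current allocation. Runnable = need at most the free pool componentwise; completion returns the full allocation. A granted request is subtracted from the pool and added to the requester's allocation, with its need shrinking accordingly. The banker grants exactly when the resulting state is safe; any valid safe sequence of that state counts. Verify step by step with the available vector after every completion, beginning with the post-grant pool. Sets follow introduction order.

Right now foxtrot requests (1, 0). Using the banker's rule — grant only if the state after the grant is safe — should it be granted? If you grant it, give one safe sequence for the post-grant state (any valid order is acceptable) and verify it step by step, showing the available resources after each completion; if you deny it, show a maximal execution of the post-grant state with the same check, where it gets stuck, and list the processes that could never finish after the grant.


GRANT: granting preserves safety; a valid post-grant sequence is bravo, golf, delta, foxtrot.
Key observation: the grant leaves (2, 1) free — enough for bravo, whose release restarts the cascade.
Check on the post-grant state, step by step:
  pool = (2, 1)
  bravo needs (2, 0) <= (2, 1) -> finishes; pool += (0, 2) = (2, 3)
  golf needs (2, 2) <= (2, 3) -> finishes; pool += (1, 2) = (3, 5)
  delta needs (3, 5) <= (3, 5) -> finishes; pool += (1, 0) = (4, 5)
  foxtrot needs (4, 4) <= (4, 5) -> finishes; pool += (4, 0) = (8, 5)


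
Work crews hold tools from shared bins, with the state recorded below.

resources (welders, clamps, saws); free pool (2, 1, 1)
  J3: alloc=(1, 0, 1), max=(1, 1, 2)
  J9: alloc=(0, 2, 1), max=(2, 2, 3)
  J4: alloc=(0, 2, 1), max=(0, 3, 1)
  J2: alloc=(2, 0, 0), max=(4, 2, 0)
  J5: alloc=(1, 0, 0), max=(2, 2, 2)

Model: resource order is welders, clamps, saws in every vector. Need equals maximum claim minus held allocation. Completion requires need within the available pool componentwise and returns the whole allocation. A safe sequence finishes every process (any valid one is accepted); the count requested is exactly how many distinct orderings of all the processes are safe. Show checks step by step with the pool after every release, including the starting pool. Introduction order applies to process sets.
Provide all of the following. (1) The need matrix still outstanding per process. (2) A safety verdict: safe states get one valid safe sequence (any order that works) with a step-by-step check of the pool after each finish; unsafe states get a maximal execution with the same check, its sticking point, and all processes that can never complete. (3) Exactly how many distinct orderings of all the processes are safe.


(1) Remaining need (order welders, clamps, saws):
  J3: (0, 1, 1)
  J9: (2, 0, 2)
  J4: (0, 1, 0)
  J2: (2, 2, 0)
  J5: (1, 2, 2)
(2) SAFE. One safe sequence: J3, J9, J5, J2, J4.
Key observation: J3 is the earliest step where a requested resource binds exactly: need (0, 1, 1), pool (2, 1, 1) at its turn.
Verifying each step:
  pool = (2, 1, 1)
  J3 needs (0, 1, 1) <= (2, 1, 1) -> finishes; pool += (1, 0, 1) = (3, 1, 2)
  J9 needs (2, 0, 2) <= (3, 1, 2) -> finishes; pool += (0, 2, 1) = (3, 3, 3)
  J5 needs (1, 2, 2) <= (3, 3, 3) -> finishes; pool += (1, 0, 0) = (4, 3, 3)
  J2 needs (2, 2, 0) <= (4, 3, 3) -> finishes; pool += (2, 0, 0) = (6, 3, 3)
  J4 needs (0, 1, 0) <= (6, 3, 3) -> finishes; pool += (0, 2, 1) = (6, 5, 4)
(3) Exactly 36 of the possible complete orderings are safe sequences.


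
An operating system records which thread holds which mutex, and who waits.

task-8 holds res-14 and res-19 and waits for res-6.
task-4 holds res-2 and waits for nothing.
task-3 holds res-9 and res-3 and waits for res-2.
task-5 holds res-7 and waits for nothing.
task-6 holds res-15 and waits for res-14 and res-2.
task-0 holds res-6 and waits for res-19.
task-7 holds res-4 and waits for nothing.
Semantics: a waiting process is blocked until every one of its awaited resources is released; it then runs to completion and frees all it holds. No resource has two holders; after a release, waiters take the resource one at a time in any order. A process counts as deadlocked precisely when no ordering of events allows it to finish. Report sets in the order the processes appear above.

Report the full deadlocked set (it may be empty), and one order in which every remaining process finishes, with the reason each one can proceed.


Deadlocked set: task-8, task-6 and task-0.
Key observation: the wait chain closes on itself along task-8 -> task-0 -> task-8; task-6 waits into the deadlock from upstream.
The rest can finish in the order task-7, task-5, task-4, task-3.
Verifying each step:
  task-7 waits on nothing -> runs at once and releases res-4
  task-5 waits on nothing -> runs at once and releases res-7
  task-4 waits on nothing -> runs at once and releases res-2
  task-3: everything it awaited (res-2) is free; runs, freeing res-9 and res-3


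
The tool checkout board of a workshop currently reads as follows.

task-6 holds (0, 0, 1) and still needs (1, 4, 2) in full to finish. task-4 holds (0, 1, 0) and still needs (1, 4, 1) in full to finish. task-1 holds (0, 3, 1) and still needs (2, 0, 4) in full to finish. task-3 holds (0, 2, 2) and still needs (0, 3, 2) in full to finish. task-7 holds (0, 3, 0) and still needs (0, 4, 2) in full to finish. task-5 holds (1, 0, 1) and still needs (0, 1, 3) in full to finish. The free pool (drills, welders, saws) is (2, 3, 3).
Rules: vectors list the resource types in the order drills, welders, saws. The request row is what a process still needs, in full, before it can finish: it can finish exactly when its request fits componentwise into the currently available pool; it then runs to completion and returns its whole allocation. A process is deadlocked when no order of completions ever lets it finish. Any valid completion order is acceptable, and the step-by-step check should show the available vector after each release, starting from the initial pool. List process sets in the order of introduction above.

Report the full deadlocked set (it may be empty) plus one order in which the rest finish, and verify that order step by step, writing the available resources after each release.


The deadlocked set is empty.
Key observation: no deadlock: task-3 fits now, and the freed resources carry the rest through.
A valid finishing order for the others: task-3, task-7, task-5, task-6, task-4, task-1. Check, step by step:
  pool = (2, 3, 3)
  task-3: need (0, 3, 2) fits (2, 3, 3); releases (0, 2, 2), pool now (2, 5, 5)
  task-7: need (0, 4, 2) fits (2, 5, 5); releases (0, 3, 0), pool now (2, 8, 5)
  task-5: need (0, 1, 3) fits (2, 8, 5); releases (1, 0, 1), pool now (3, 8, 6)
  task-6: need (1, 4, 2) fits (3, 8, 6); releases (0, 0, 1), pool now (3, 8, 7)
  task-4: need (1, 4, 1) fits (3, 8, 7); releases (0, 1, 0), pool now (3, 9, 7)
  task-1: need (2, 0, 4) fits (3, 9, 7); releases (0, 3, 1), pool now (3, 12, 8)


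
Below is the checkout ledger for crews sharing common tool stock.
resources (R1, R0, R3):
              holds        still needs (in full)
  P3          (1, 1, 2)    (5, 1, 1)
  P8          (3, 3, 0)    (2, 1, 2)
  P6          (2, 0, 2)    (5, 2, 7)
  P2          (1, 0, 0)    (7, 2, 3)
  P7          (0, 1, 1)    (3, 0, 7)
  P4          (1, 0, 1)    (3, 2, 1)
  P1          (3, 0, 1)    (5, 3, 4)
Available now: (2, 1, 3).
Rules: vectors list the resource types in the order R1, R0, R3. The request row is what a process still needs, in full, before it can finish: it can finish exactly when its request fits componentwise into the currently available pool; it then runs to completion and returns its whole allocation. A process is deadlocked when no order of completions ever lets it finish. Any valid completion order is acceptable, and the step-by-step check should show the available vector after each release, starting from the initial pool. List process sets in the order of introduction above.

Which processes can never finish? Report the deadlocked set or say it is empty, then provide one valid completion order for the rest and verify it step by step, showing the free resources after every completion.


No process is deadlocked.
Key observation: beginning at P8, releases accumulate fast enough that every process eventually fits.
One completion order for the rest: P8, P3, P4, P2, P1, P7, P6. Walking it through:
  pool = (2, 1, 3)
  run P8 (needs (2, 1, 2), free (2, 1, 3)); after release of (3, 3, 0) the pool is (5, 4, 3)
  run P3 (needs (5, 1, 1), free (5, 4, 3)); after release of (1, 1, 2) the pool is (6, 5, 5)
  run P4 (needs (3, 2, 1), free (6, 5, 5)); after release of (1, 0, 1) the pool is (7, 5, 6)
  run P2 (needs (7, 2, 3), free (7, 5, 6)); after release of (1, 0, 0) the pool is (8, 5, 6)
  run P1 (needs (5, 3, 4), free (8, 5, 6)); after release of (3, 0, 1) the pool is (11, 5, 7)
  run P7 (needs (3, 0, 7), free (11, 5, 7)); after release of (0, 1, 1) the pool is (11, 6, 8)
  run P6 (needs (5, 2, 7), free (11, 6, 8)); after release of (2, 0, 2) the pool is (13, 6, 10)


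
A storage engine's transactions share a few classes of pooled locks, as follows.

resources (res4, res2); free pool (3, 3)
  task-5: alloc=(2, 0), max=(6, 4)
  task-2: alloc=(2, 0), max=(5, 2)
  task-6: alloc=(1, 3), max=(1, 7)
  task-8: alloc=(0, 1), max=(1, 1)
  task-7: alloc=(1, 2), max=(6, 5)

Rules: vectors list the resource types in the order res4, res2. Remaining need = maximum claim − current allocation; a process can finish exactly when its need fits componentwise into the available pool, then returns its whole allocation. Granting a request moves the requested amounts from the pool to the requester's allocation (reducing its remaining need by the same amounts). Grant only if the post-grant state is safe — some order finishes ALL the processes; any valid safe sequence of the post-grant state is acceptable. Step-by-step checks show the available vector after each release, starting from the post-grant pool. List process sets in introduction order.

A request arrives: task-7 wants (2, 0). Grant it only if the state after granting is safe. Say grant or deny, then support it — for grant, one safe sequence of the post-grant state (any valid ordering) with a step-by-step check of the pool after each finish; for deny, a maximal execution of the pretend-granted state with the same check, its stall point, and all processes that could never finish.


DENY. Granting would leave the state unsafe.
Key observation: the pool after task-8, task-6 is (2, 7); every surviving request exceeds it in res4, so progress ends there.
On the post-grant state, task-8, task-6 is a maximal run — nothing extends it. Verifying each step:
  pool = (1, 3)
  run task-8 (needs (1, 0), free (1, 3)); after release of (0, 1) the pool is (1, 4)
  run task-6 (needs (0, 4), free (1, 4)); after release of (1, 3) the pool is (2, 7)
  task-5 cannot run: need (4, 4) vs free (2, 7) (insufficient res4)
  task-2 cannot run: need (3, 2) vs free (2, 7) (insufficient res4)
  task-7 cannot run: need (3, 3) vs free (2, 7) (insufficient res4)
Processes that could never finish after the grant: task-5, task-2 and task-7.


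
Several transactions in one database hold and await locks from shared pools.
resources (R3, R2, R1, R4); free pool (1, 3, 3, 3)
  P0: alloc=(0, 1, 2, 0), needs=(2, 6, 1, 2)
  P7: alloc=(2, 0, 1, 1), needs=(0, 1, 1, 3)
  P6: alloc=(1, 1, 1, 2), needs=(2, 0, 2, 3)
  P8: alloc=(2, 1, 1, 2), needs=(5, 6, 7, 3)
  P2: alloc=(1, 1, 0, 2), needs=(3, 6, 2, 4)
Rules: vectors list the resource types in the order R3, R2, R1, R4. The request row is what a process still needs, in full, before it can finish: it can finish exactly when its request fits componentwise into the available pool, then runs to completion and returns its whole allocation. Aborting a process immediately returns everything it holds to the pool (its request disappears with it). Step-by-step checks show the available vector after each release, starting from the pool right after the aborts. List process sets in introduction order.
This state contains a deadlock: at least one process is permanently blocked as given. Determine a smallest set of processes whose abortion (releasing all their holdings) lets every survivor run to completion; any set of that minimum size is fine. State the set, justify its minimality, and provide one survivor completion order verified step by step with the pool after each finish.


Abort P8 and P2.
Key observation: P0 could never have finished before the abort; with (3, 2, 1, 4) returned by P8 and P2, it fits at step 3.
Why nothing smaller works — every single abort fails: P0 alone leaves P8 blocked (short on R3 and R2); P7 alone leaves P0 blocked (short on R2); P6 alone leaves P0 blocked (short on R2); P8 alone leaves P0 blocked (short on R2); P2 alone leaves P0 blocked (short on R2).
Survivors finish in the order: P7, P6, P0. Check, step by step (pool after the aborts first):
  pool = (4, 5, 4, 7)
  run P7 (needs (0, 1, 1, 3), free (4, 5, 4, 7)); after release of (2, 0, 1, 1) the pool is (6, 5, 5, 8)
  run P6 (needs (2, 0, 2, 3), free (6, 5, 5, 8)); after release of (1, 1, 1, 2) the pool is (7, 6, 6, 10)
  run P0 (needs (2, 6, 1, 2), free (7, 6, 6, 10)); after release of (0, 1, 2, 0) the pool is (7, 7, 8, 10)


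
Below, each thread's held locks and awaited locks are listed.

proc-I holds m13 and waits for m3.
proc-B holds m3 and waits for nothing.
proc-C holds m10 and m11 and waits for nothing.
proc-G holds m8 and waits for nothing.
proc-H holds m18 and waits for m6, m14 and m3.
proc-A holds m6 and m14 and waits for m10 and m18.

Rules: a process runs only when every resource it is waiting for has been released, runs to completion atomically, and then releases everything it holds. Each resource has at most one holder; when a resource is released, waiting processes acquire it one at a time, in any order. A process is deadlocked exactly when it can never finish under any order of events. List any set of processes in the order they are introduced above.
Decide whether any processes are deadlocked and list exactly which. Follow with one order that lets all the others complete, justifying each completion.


Deadlocked: proc-H and proc-A.
Key observation: along proc-H -> proc-A -> proc-H, each member waits on what the next one holds — a deadlock; no other process is dragged down with it.
A valid finishing order for the others: proc-B, proc-I, proc-G, proc-C.
Verifying each step:
  proc-B waits on nothing -> runs at once and releases m3
  proc-I: everything it awaited (m3) is free; runs, freeing m13
  proc-G waits on nothing -> runs at once and releases m8
  proc-C waits on nothing -> runs at once and releases m10 and m11


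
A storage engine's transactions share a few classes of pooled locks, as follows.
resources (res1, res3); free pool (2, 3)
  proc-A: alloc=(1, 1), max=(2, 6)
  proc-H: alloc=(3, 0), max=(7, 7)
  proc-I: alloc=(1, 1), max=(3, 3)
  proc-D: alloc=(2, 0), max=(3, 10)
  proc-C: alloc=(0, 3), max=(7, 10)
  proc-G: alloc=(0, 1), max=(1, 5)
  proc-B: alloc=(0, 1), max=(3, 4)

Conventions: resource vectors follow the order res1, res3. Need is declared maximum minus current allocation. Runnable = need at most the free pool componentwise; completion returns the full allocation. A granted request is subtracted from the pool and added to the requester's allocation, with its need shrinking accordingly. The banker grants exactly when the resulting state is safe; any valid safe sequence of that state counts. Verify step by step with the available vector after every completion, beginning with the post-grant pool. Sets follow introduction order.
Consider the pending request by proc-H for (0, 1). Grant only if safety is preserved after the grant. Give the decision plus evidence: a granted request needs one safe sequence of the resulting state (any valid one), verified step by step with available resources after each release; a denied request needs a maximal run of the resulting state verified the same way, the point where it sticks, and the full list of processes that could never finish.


GRANT: granting preserves safety; a valid post-grant sequence is proc-I, proc-B, proc-G, proc-A, proc-H, proc-C, proc-D.
Key observation: post-grant, (2, 2) remains, and an order beginning with proc-I completes everyone.
Check on the post-grant state, step by step:
  pool = (2, 2)
  proc-I needs (2, 2) <= (2, 2) -> finishes; pool += (1, 1) = (3, 3)
  proc-B needs (3, 3) <= (3, 3) -> finishes; pool += (0, 1) = (3, 4)
  proc-G needs (1, 4) <= (3, 4) -> finishes; pool += (0, 1) = (3, 5)
  proc-A needs (1, 5) <= (3, 5) -> finishes; pool += (1, 1) = (4, 6)
  proc-H needs (4, 6) <= (4, 6) -> finishes; pool += (3, 1) = (7, 7)
  proc-C needs (7, 7) <= (7, 7) -> finishes; pool += (0, 3) = (7, 10)
  proc-D needs (1, 10) <= (7, 10) -> finishes; pool += (2, 0) = (9, 10)


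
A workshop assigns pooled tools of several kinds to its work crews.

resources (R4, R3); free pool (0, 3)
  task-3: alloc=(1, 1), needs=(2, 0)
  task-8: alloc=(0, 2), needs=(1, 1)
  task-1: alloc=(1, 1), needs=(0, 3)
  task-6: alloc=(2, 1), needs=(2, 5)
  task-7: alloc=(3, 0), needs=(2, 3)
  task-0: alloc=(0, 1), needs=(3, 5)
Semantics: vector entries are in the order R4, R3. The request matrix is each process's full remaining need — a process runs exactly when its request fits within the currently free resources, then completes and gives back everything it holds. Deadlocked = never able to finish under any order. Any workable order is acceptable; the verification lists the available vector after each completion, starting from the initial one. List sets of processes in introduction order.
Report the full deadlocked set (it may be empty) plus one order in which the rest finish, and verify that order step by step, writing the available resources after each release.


The deadlocked set is task-3, task-6, task-7 and task-0.
Key observation: the pool after task-1, task-8 is (1, 6); every surviving request exceeds it in R4, so progress ends there.
One completion order for the rest: task-1, task-8. Check, step by step:
  pool = (0, 3)
  run task-1 (needs (0, 3), free (0, 3)); after release of (1, 1) the pool is (1, 4)
  run task-8 (needs (1, 1), free (1, 4)); after release of (0, 2) the pool is (1, 6)
The blocked processes can never fit:
  task-3 cannot run: need (2, 0) vs free (1, 6) (insufficient R4)
  task-6 cannot run: need (2, 5) vs free (1, 6) (insufficient R4)
  task-7 cannot run: need (2, 3) vs free (1, 6) (insufficient R4)
  task-0 cannot run: need (3, 5) vs free (1, 6) (insufficient R4)


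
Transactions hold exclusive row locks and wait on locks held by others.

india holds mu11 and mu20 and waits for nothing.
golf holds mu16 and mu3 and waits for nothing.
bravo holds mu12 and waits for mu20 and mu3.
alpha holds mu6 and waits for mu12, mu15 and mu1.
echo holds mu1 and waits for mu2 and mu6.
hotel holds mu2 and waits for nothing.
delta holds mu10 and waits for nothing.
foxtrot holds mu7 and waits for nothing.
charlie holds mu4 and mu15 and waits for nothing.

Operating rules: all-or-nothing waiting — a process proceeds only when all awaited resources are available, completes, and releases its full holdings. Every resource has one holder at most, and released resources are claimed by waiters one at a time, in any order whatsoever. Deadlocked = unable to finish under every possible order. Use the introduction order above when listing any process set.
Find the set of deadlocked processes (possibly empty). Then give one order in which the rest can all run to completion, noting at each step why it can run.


Deadlocked: alpha and echo.
Key observation: the loop alpha -> echo -> alpha blocks itself forever; no other process is dragged down with it.
The rest can finish in the order golf, india, delta, bravo, foxtrot, hotel, charlie.
Step-by-step check:
  golf: no waits; runs immediately, freeing mu16 and mu3
  india: no waits; runs immediately, freeing mu11 and mu20
  delta: no waits; runs immediately, freeing mu10
  bravo waits on mu20 and mu3 — all released -> runs and releases mu12
  foxtrot: no waits; runs immediately, freeing mu7
  hotel: no waits; runs immediately, freeing mu2
  charlie: no waits; runs immediately, freeing mu4 and mu15


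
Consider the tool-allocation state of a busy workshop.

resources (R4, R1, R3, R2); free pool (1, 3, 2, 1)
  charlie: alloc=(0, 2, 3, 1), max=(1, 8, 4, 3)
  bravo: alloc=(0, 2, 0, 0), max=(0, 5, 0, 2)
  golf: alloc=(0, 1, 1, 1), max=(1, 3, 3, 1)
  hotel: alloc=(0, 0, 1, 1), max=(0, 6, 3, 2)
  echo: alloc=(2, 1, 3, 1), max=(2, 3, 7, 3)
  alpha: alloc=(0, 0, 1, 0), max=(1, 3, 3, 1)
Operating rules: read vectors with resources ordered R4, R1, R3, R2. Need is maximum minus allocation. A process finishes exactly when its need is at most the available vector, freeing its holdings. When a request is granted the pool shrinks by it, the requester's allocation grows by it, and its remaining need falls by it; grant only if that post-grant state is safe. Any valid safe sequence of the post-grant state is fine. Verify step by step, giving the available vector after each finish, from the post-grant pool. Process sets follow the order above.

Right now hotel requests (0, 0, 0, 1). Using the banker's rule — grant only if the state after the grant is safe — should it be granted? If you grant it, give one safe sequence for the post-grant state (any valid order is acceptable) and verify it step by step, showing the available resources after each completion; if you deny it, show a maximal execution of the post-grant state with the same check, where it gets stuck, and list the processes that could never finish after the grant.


DENY. Granting would leave the state unsafe.
Key observation: after golf, alpha the pool peaks at (1, 4, 4, 1), and each blocked process is short somewhere: charlie on R1, R2; bravo on R2; hotel on R1; echo on R2.
Pretend the grant happened; the run golf, alpha goes as far as possible. Walking it through:
  pool = (1, 3, 2, 0)
  golf: need (1, 2, 2, 0) fits (1, 3, 2, 0); releases (0, 1, 1, 1), pool now (1, 4, 3, 1)
  alpha: need (1, 3, 2, 1) fits (1, 4, 3, 1); releases (0, 0, 1, 0), pool now (1, 4, 4, 1)
  blocked: charlie wants (1, 6, 1, 2), pool (1, 4, 4, 1) — not enough R1 and R2
  blocked: bravo wants (0, 3, 0, 2), pool (1, 4, 4, 1) — not enough R2
  blocked: hotel wants (0, 6, 2, 0), pool (1, 4, 4, 1) — not enough R1
  blocked: echo wants (0, 2, 4, 2), pool (1, 4, 4, 1) — not enough R2
Post-grant, the permanently blocked set is charlie, bravo, hotel and echo.


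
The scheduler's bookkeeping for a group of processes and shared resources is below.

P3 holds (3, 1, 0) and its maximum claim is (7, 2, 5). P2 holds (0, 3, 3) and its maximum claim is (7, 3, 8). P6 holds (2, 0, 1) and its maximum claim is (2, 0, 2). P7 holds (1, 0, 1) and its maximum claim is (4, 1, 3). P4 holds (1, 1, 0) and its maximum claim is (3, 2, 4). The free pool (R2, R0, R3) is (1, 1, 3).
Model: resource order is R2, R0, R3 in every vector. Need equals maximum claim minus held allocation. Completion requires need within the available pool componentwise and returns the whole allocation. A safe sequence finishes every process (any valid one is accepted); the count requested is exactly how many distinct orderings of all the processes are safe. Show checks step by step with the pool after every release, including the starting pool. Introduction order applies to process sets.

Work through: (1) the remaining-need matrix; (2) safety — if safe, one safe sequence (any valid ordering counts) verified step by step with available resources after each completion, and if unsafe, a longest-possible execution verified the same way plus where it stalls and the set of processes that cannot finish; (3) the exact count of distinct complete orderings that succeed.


(1) Outstanding need per process (order R2, R0, R3):
  P3: (4, 1, 5)
  P2: (7, 0, 5)
  P6: (0, 0, 1)
  P7: (3, 1, 2)
  P4: (2, 1, 4)
(2) The state is SAFE; one workable sequence: P6, P7, P4, P3, P2.
Key observation: the first exact fit in this order is P7 — it needs (3, 1, 2) with (3, 1, 4) free, meeting a requested resource to the last unit.
Check, step by step:
  pool = (1, 1, 3)
  run P6 (needs (0, 0, 1), free (1, 1, 3)); after release of (2, 0, 1) the pool is (3, 1, 4)
  run P7 (needs (3, 1, 2), free (3, 1, 4)); after release of (1, 0, 1) the pool is (4, 1, 5)
  run P4 (needs (2, 1, 4), free (4, 1, 5)); after release of (1, 1, 0) the pool is (5, 2, 5)
  run P3 (needs (4, 1, 5), free (5, 2, 5)); after release of (3, 1, 0) the pool is (8, 3, 5)
  run P2 (needs (7, 0, 5), free (8, 3, 5)); after release of (0, 3, 3) the pool is (8, 6, 8)
(3) Precisely 4 of the possible complete orderings are safe sequences.


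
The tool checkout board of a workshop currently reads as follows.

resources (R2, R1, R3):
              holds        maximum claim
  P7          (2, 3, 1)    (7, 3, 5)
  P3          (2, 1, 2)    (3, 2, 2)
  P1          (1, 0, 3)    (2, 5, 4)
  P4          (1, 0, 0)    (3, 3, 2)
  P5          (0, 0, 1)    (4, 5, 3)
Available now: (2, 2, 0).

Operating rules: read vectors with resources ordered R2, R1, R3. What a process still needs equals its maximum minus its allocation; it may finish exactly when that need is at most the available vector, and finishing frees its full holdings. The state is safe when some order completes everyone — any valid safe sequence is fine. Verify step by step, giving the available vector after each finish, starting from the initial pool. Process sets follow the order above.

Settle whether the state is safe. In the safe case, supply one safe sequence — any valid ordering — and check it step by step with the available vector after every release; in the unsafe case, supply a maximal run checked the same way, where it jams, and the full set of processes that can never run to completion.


The state is UNSAFE.
Key observation: after P3, P4 the pool peaks at (5, 3, 2), and each blocked process is short somewhere: P7 on R3; P1 on R1; P5 on R1.
Going as far as possible: P3, P4; after that, nothing fits. Walking it through:
  pool = (2, 2, 0)
  P3: need (1, 1, 0) fits (2, 2, 0); releases (2, 1, 2), pool now (4, 3, 2)
  P4: need (2, 3, 2) fits (4, 3, 2); releases (1, 0, 0), pool now (5, 3, 2)
  P7 cannot run: need (5, 0, 4) vs free (5, 3, 2) (insufficient R3)
  P1 cannot run: need (1, 5, 1) vs free (5, 3, 2) (insufficient R1)
  P5 cannot run: need (4, 5, 2) vs free (5, 3, 2) (insufficient R1)
Never able to finish: P7, P1 and P5.


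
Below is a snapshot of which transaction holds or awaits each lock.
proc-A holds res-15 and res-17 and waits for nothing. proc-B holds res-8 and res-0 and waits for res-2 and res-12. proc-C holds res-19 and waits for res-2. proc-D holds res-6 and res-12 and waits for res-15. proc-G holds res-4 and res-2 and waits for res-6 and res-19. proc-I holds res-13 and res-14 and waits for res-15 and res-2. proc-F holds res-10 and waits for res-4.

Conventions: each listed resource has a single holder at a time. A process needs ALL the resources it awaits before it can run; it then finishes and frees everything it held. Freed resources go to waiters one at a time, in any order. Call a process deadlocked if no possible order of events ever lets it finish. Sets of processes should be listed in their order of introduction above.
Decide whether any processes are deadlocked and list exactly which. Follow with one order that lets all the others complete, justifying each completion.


Deadlocked set: proc-B, proc-C, proc-G, proc-I and proc-F.
Key observation: nobody on the ring proc-G -> proc-C -> proc-G can start until another member finishes, which never happens; proc-B, proc-I and proc-F wait into the deadlock from upstream.
The rest can finish in the order proc-A, proc-D.
Step-by-step check:
  run proc-A (it waits on nothing); releases res-15 and res-17
  proc-D waits on res-15 — all released -> runs and releases res-6 and res-12


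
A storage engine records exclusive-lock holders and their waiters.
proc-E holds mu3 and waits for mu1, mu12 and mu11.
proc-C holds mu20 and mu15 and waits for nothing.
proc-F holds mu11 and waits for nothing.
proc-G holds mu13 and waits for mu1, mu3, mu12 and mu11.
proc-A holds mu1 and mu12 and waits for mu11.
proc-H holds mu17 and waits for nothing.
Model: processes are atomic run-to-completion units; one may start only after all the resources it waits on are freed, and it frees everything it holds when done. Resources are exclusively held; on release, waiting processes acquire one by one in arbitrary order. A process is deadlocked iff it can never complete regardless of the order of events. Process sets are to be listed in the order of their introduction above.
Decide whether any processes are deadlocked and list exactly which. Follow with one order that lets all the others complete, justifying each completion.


No process is deadlocked.
Key observation: every chain of waits terminates; starting from the processes that wait on nothing, all the rest unlock in turn.
The rest can finish in the order proc-F, proc-H, proc-A, proc-E, proc-C, proc-G.
Check, step by step:
  proc-F: no waits; runs immediately, freeing mu11
  proc-H: no waits; runs immediately, freeing mu17
  proc-A waits on mu11 — all released -> runs and releases mu1 and mu12
  proc-E waits on mu1, mu12 and mu11 — all released -> runs and releases mu3
  proc-C: no waits; runs immediately, freeing mu20 and mu15
  proc-G waits on mu1, mu3, mu12 and mu11 — all released -> runs and releases mu13
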